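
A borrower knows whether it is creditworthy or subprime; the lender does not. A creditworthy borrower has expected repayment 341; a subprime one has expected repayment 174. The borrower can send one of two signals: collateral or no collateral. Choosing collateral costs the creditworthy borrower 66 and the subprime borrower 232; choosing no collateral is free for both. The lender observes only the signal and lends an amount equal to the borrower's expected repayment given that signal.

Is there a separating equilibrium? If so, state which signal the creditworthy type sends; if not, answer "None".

collateral

Try creditworthy → collateral, subprime → no collateral:
  If types separate, collateral earns payment 341 and no collateral earns 174.
  Creditworthy: collateral gives 341 − 66 = 275; no collateral gives 174 − 0 = 174. No deviation. ✓
  Subprime: no collateral gives 174 − 0 = 174; collateral gives 341 − 232 = 109. No deviation. ✓
Both hold — the creditworthy type sends collateral.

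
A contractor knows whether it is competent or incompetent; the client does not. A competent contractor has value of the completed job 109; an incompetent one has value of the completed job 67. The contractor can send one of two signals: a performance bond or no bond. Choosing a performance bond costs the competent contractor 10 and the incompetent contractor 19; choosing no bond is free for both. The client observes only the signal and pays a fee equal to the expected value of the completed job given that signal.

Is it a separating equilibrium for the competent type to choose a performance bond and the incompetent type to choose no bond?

No

If types separate, bond earns payment 109 and no bond earns 67.
Competent: bond gives 109 − 10 = 99; no bond gives 67 − 0 = 67. No deviation. ✓
Incompetent: no bond gives 67 − 0 = 67; bond gives 109 − 19 = 90. Would deviate. ✗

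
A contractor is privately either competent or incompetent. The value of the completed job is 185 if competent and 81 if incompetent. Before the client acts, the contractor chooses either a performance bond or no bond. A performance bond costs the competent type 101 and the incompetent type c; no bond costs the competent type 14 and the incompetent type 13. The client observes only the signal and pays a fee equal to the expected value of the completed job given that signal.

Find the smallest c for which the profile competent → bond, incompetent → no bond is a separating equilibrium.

117

Under separation: bond → competent (pays 185); no bond → incompetent (pays 81).
Competent: 185 − 101 = 84 ≥ 81 − 14 = 67. Holds regardless of c. ✓
Incompetent: 81 − 13 ≥ 185 − c, so c ≥ 185 − 68 = 117.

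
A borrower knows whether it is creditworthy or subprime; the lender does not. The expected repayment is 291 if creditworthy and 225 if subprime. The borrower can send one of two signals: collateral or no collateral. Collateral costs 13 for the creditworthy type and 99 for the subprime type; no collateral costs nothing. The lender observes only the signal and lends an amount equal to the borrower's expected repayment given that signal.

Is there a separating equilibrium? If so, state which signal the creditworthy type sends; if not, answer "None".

collateral

Try creditworthy → collateral, subprime → no collateral:
  If types separate, collateral earns payment 291 and no collateral earns 225.
  Creditworthy: collateral gives 291 − 13 = 278; no collateral gives 225 − 0 = 225. No deviation. ✓
  Subprime: no collateral gives 225 − 0 = 225; collateral gives 291 − 99 = 192. No deviation. ✓
Both hold — the creditworthy type sends collateral.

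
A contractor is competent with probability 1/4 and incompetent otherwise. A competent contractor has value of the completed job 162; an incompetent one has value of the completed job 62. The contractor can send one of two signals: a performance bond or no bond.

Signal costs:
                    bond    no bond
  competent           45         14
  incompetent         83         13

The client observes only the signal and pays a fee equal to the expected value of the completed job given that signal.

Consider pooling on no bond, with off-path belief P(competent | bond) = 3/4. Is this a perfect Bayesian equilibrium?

No

At the pooled signal (no bond) the client holds the prior 1/4 and pays 1/4·162 + 3/4·62 = 87. Off-path (bond) belief 3/4 gives 3/4·162 + 1/4·62 = 137.
Competent: no bond gives 87 − 14 = 73; bond gives 137 − 45 = 92. Deviates. ✗
Incompetent: no bond gives 87 − 13 = 74; bond gives 137 − 83 = 54. Stays. ✓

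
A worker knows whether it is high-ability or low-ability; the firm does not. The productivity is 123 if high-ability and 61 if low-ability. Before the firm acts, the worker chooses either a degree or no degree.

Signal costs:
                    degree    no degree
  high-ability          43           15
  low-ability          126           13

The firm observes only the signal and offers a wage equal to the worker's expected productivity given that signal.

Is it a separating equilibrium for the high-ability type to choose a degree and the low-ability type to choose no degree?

Yes

If types separate, degree earns payment 123 and no degree earns 61.
High-ability: degree gives 123 − 43 = 80; no degree gives 61 − 15 = 46. No deviation. ✓
Low-ability: no degree gives 61 − 13 = 48; degree gives 123 − 126 = -3. No deviation. ✓
Neither type gains from mimicking the other.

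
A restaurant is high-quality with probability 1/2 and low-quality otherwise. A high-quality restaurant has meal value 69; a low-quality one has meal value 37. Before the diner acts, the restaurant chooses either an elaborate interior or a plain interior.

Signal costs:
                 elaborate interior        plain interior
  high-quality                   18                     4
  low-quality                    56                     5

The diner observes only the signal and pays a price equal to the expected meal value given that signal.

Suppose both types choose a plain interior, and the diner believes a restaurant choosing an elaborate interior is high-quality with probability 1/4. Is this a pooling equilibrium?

At the pooled signal (plain interior) the diner holds the prior 1/2 and pays 1/2·69 + 1/2·37 = 53. Off-path (elaborate interior) belief 1/4 gives 1/4·69 + 3/4·37 = 45.
High-quality: plain interior gives 53 − 4 = 49; elaborate interior gives 45 − 18 = 27. Stays. ✓
Low-quality: plain interior gives 53 − 5 = 48; elaborate interior gives 45 − 56 = -11. Stays. ✓

Yes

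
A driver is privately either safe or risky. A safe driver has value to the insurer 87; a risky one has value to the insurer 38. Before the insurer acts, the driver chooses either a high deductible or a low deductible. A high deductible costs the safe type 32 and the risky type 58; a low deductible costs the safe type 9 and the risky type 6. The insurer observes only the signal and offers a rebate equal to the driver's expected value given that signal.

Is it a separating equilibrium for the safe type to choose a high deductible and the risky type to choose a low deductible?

Under separation the insurer infers type exactly: high deductible → safe (pays 87), low deductible → risky (pays 38).
Safe: high deductible gives 87 − 32 = 55; low deductible gives 38 − 9 = 29. No deviation. ✓
Risky: low deductible gives 38 − 6 = 32; high deductible gives 87 − 58 = 29. No deviation. ✓
Neither type gains from mimicking the other.

Yes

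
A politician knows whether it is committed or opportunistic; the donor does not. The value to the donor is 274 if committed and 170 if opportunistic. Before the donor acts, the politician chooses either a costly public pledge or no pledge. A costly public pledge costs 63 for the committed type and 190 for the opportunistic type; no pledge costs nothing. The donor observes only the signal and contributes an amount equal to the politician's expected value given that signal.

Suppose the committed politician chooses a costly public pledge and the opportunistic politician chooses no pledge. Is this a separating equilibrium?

Yes

Under separation the donor infers type exactly: pledge → committed (pays 274), no pledge → opportunistic (pays 170).
Committed: pledge gives 274 − 63 = 211; no pledge gives 170 − 0 = 170. No deviation. ✓
Opportunistic: no pledge gives 170 − 0 = 170; pledge gives 274 − 190 = 84. No deviation. ✓
Neither type gains from mimicking the other.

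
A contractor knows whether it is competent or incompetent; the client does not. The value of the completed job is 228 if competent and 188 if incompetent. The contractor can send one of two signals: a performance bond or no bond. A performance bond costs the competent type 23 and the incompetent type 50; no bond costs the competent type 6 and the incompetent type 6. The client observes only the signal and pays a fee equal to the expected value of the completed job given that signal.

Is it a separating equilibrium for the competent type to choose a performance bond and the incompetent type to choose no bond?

Yes

If types separate, bond earns payment 228 and no bond earns 188.
Competent: bond gives 228 − 23 = 205; no bond gives 188 − 6 = 182. No deviation. ✓
Incompetent: no bond gives 188 − 6 = 182; bond gives 228 − 50 = 178. No deviation. ✓
Both incentive constraints hold.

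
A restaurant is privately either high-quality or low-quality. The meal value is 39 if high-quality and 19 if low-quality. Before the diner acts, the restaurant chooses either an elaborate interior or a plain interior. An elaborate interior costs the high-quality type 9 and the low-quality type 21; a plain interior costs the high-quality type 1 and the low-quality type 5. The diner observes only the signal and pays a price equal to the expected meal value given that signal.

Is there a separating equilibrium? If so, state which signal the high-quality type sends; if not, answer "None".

Try high-quality → elaborate interior, low-quality → plain interior:
  If types separate, elaborate interior earns payment 39 and plain interior earns 19.
  High-quality: elaborate interior gives 39 − 9 = 30; plain interior gives 19 − 1 = 18. No deviation. ✓
  Low-quality: plain interior gives 19 − 5 = 14; elaborate interior gives 39 − 21 = 18. Would deviate. ✗
Try high-quality → plain interior, low-quality → elaborate interior:
  If types separate, plain interior earns payment 39 and elaborate interior earns 19.
  High-quality: plain interior gives 39 − 1 = 38; elaborate interior gives 19 − 9 = 10. No deviation. ✓
  Low-quality: elaborate interior gives 19 − 21 = -2; plain interior gives 39 − 5 = 34. Would deviate. ✗
Neither assignment is incentive-compatible.

None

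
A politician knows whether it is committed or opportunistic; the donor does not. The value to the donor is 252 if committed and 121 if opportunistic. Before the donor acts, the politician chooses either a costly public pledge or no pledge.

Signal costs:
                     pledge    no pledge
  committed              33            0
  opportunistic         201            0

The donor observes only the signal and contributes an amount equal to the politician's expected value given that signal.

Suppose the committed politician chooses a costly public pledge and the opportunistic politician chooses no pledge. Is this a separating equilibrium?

If types separate, pledge earns payment 252 and no pledge earns 121.
Committed: pledge gives 252 − 33 = 219; no pledge gives 121 − 0 = 121. No deviation. ✓
Opportunistic: no pledge gives 121 − 0 = 121; pledge gives 252 − 201 = 51. No deviation. ✓
Both incentive constraints hold.

Yes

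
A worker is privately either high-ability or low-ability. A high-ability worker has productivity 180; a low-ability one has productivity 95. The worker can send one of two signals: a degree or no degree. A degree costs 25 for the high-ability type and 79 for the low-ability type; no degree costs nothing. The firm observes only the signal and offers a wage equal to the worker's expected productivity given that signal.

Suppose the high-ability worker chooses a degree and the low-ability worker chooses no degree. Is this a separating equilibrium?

No

If types separate, degree earns payment 180 and no degree earns 95.
High-ability: degree gives 180 − 25 = 155; no degree gives 95 − 0 = 95. No deviation. ✓
Low-ability: no degree gives 95 − 0 = 95; degree gives 180 − 79 = 101. Would deviate. ✗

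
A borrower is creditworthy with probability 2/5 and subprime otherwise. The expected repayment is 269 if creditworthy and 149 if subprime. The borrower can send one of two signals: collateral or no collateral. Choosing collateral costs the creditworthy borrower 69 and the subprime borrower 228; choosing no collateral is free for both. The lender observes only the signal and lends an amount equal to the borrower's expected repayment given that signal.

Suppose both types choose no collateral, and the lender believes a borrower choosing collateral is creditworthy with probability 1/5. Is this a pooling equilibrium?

Yes

At the pooled signal (no collateral) the lender holds the prior 2/5 and pays 2/5·269 + 3/5·149 = 197. Off-path (collateral) belief 1/5 gives 1/5·269 + 4/5·149 = 173.
Creditworthy: no collateral gives 197 − 0 = 197; collateral gives 173 − 69 = 104. Stays. ✓
Subprime: no collateral gives 197 − 0 = 197; collateral gives 173 − 228 = -55. Stays. ✓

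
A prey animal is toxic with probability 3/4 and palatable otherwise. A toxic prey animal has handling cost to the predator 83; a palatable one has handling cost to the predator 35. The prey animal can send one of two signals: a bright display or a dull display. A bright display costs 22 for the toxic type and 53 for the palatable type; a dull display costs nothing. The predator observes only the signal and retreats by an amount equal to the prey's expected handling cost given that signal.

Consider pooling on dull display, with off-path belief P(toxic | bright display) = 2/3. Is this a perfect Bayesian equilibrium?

At the pooled signal (dull display) the predator holds the prior 3/4 and pays 3/4·83 + 1/4·35 = 71. Off-path (bright display) belief 2/3 gives 2/3·83 + 1/3·35 = 67.
Toxic: dull display gives 71 − 0 = 71; bright display gives 67 − 22 = 45. Stays. ✓
Palatable: dull display gives 71 − 0 = 71; bright display gives 67 − 53 = 14. Stays. ✓

Yes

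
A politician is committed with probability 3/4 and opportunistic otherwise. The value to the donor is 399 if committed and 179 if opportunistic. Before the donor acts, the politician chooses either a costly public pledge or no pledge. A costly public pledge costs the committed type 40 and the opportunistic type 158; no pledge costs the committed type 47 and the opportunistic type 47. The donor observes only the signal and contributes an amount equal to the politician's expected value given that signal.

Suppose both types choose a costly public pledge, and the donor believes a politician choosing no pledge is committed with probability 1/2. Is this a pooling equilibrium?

No

On the equilibrium path (pledge) the donor holds the prior 3/4 and pays 3/4·399 + 1/4·179 = 344. Off-path (no pledge) belief 1/2 gives 1/2·399 + 1/2·179 = 289.
Committed: pledge gives 344 − 40 = 304; no pledge gives 289 − 47 = 242. Stays. ✓
Opportunistic: pledge gives 344 − 158 = 186; no pledge gives 289 − 47 = 242. Deviates. ✗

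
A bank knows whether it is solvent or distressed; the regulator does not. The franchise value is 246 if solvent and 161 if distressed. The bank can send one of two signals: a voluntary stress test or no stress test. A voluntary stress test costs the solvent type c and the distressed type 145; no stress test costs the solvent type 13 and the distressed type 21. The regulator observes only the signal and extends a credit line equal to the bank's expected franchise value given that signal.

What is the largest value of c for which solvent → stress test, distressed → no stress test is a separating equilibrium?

98

Under separation: stress test → solvent (pays 246); no stress test → distressed (pays 161).
Distressed: 161 − 21 = 140 ≥ 246 − 145 = 101. Holds regardless of c. ✓
Solvent: 246 − c ≥ 161 − 13, so c ≤ 246 − 148 = 98.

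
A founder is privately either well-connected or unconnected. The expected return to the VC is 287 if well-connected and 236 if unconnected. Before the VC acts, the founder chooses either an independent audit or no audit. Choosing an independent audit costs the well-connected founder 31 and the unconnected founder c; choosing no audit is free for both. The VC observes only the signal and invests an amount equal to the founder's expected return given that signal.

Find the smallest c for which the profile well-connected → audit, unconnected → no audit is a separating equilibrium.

Under separation: audit → well-connected (pays 287); no audit → unconnected (pays 236).
Well-connected: 287 − 31 = 256 ≥ 236 − 0 = 236. Holds regardless of c. ✓
Unconnected: 236 − 0 ≥ 287 − c, so c ≥ 287 − 236 = 51.

51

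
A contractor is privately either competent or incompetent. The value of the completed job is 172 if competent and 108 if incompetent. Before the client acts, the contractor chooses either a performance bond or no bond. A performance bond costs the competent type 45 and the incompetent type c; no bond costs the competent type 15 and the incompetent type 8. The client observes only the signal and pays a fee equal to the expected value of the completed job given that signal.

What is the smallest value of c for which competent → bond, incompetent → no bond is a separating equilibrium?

72

Under separation: bond → competent (pays 172); no bond → incompetent (pays 108).
Competent: 172 − 45 = 127 ≥ 108 − 15 = 93. Holds regardless of c. ✓
Incompetent: 108 − 8 ≥ 172 − c, so c ≥ 172 − 100 = 72.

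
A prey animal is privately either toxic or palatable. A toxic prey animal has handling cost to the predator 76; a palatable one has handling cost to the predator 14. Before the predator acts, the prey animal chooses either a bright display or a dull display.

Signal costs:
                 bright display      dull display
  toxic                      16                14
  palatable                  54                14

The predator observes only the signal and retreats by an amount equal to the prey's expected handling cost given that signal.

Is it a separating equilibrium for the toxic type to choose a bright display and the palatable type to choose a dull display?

No

Under separation the predator infers type exactly: bright display → toxic (pays 76), dull display → palatable (pays 14).
Toxic: bright display gives 76 − 16 = 60; dull display gives 14 − 14 = 0. No deviation. ✓
Palatable: dull display gives 14 − 14 = 0; bright display gives 76 − 54 = 22. Would deviate. ✗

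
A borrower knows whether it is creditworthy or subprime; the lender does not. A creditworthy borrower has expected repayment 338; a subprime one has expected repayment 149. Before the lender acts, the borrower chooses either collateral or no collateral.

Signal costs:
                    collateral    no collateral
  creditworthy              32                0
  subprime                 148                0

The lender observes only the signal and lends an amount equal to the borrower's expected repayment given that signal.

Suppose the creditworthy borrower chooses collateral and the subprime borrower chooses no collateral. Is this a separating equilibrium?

No

If types separate, collateral earns payment 338 and no collateral earns 149.
Creditworthy: collateral gives 338 − 32 = 306; no collateral gives 149 − 0 = 149. No deviation. ✓
Subprime: no collateral gives 149 − 0 = 149; collateral gives 338 − 148 = 190. Would deviate. ✗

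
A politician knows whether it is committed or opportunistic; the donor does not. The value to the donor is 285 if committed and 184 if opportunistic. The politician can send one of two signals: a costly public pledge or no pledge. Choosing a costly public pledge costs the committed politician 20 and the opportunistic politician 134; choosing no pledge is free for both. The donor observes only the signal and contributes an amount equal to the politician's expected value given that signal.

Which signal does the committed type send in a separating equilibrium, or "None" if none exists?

pledge

Try committed → pledge, opportunistic → no pledge:
  Under separation the donor infers type exactly: pledge → committed (pays 285), no pledge → opportunistic (pays 184).
  Committed: pledge gives 285 − 20 = 265; no pledge gives 184 − 0 = 184. No deviation. ✓
  Opportunistic: no pledge gives 184 − 0 = 184; pledge gives 285 − 134 = 151. No deviation. ✓
Both hold — the committed type sends pledge.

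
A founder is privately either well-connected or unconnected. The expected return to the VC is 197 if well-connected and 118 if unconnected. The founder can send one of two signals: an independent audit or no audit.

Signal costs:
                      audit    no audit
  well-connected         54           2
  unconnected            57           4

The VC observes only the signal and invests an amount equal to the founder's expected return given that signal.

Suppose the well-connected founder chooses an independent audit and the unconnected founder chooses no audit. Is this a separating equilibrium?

Under separation the VC infers type exactly: audit → well-connected (pays 197), no audit → unconnected (pays 118).
Well-connected: audit gives 197 − 54 = 143; no audit gives 118 − 2 = 116. No deviation. ✓
Unconnected: no audit gives 118 − 4 = 114; audit gives 197 − 57 = 140. Would deviate. ✗

No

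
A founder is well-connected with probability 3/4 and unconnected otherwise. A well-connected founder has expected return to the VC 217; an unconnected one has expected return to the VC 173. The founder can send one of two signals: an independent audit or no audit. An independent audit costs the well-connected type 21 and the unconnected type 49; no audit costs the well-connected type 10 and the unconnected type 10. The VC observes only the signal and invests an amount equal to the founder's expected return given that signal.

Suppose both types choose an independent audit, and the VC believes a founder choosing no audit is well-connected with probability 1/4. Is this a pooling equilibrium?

No

On the equilibrium path (audit) the VC holds the prior 3/4 and pays 3/4·217 + 1/4·173 = 206. Off-path (no audit) belief 1/4 gives 1/4·217 + 3/4·173 = 184.
Well-connected: audit gives 206 − 21 = 185; no audit gives 184 − 10 = 174. Stays. ✓
Unconnected: audit gives 206 − 49 = 157; no audit gives 184 − 10 = 174. Deviates. ✗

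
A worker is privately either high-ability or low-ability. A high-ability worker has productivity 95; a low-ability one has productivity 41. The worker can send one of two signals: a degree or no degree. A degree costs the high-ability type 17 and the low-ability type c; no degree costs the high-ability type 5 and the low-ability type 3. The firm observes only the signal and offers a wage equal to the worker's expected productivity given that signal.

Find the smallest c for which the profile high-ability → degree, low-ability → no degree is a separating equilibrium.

57

Under separation: degree → high-ability (pays 95); no degree → low-ability (pays 41).
High-ability: 95 − 17 = 78 ≥ 41 − 5 = 36. Holds regardless of c. ✓
Low-ability: 41 − 3 ≥ 95 − c, so c ≥ 95 − 38 = 57.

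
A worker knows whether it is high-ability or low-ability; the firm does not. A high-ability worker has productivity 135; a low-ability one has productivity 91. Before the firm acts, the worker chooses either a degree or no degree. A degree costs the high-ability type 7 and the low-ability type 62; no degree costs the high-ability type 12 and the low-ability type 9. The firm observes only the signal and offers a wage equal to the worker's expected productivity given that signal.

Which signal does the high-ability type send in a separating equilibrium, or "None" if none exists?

degree

Try high-ability → degree, low-ability → no degree:
  Under separation the firm infers type exactly: degree → high-ability (pays 135), no degree → low-ability (pays 91).
  High-ability: degree gives 135 − 7 = 128; no degree gives 91 − 12 = 79. No deviation. ✓
  Low-ability: no degree gives 91 − 9 = 82; degree gives 135 − 62 = 73. No deviation. ✓
Both hold — the high-ability type sends degree.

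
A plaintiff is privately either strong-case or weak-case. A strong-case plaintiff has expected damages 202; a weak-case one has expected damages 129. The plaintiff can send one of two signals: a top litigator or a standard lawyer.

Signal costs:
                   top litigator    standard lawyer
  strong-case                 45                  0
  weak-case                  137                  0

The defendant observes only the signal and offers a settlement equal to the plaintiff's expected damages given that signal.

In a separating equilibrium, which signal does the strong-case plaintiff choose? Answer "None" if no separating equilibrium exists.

Try strong-case → top litigator, weak-case → standard lawyer:
  Under separation the defendant infers type exactly: top litigator → strong-case (pays 202), standard lawyer → weak-case (pays 129).
  Strong-case: top litigator gives 202 − 45 = 157; standard lawyer gives 129 − 0 = 129. No deviation. ✓
  Weak-case: standard lawyer gives 129 − 0 = 129; top litigator gives 202 − 137 = 65. No deviation. ✓
Both hold — the strong-case type sends top litigator.

top litigator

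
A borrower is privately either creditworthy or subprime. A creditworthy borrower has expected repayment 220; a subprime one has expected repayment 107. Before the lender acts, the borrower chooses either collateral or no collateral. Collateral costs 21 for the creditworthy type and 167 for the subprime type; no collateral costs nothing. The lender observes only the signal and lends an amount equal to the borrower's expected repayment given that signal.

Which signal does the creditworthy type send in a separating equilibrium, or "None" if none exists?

Try creditworthy → collateral, subprime → no collateral:
  Under separation the lender infers type exactly: collateral → creditworthy (pays 220), no collateral → subprime (pays 107).
  Creditworthy: collateral gives 220 − 21 = 199; no collateral gives 107 − 0 = 107. No deviation. ✓
  Subprime: no collateral gives 107 − 0 = 107; collateral gives 220 − 167 = 53. No deviation. ✓
Both hold — the creditworthy type sends collateral.

collateral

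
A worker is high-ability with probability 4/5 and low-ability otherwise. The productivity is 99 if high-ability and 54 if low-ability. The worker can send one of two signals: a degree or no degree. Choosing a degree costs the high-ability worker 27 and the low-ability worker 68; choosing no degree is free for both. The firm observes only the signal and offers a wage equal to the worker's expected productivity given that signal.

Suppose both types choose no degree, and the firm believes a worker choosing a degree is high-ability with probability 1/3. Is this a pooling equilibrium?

On the equilibrium path (no degree) the firm holds the prior 4/5 and pays 4/5·99 + 1/5·54 = 90. Off-path (degree) belief 1/3 gives 1/3·99 + 2/3·54 = 69.
High-ability: no degree gives 90 − 0 = 90; degree gives 69 − 27 = 42. Stays. ✓
Low-ability: no degree gives 90 − 0 = 90; degree gives 69 − 68 = 1. Stays. ✓
Beliefs are Bayes-consistent on-path and both types best-respond.

Yes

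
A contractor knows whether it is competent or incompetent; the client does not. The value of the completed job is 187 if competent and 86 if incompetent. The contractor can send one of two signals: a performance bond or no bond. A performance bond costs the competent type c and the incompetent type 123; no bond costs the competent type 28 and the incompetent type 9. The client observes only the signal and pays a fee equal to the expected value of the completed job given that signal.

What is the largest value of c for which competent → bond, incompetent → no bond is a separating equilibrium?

129

Under separation: bond → competent (pays 187); no bond → incompetent (pays 86).
Incompetent: 86 − 9 = 77 ≥ 187 − 123 = 64. Holds regardless of c. ✓
Competent: 187 − c ≥ 86 − 28, so c ≤ 187 − 58 = 129.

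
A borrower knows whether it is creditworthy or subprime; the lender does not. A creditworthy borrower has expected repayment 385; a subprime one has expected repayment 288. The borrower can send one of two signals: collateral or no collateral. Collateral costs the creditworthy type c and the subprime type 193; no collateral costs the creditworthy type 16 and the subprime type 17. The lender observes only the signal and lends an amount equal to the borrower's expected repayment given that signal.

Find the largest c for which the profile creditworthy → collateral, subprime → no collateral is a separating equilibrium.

Under separation: collateral → creditworthy (pays 385); no collateral → subprime (pays 288).
Subprime: 288 − 17 = 271 ≥ 385 − 193 = 192. Holds regardless of c. ✓
Creditworthy: 385 − c ≥ 288 − 16, so c ≤ 385 − 272 = 113.

113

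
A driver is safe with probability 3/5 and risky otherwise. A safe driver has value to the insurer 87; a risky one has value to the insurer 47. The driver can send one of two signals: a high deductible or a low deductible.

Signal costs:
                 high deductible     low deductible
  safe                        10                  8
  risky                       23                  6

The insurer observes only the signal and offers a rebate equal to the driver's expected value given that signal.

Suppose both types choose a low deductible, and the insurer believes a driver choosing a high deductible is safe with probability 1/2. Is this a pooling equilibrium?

At the pooled signal (low deductible) the insurer holds the prior 3/5 and pays 3/5·87 + 2/5·47 = 71. Off-path (high deductible) belief 1/2 gives 1/2·87 + 1/2·47 = 67.
Safe: low deductible gives 71 − 8 = 63; high deductible gives 67 − 10 = 57. Stays. ✓
Risky: low deductible gives 71 − 6 = 65; high deductible gives 67 − 23 = 44. Stays. ✓

Yes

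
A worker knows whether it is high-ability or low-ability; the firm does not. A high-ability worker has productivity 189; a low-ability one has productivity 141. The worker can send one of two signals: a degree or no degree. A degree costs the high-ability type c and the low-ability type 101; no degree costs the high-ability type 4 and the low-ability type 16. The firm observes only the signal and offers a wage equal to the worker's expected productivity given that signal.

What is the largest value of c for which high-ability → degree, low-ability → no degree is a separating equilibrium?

52

Under separation: degree → high-ability (pays 189); no degree → low-ability (pays 141).
Low-ability: 141 − 16 = 125 ≥ 189 − 101 = 88. Holds regardless of c. ✓
High-ability: 189 − c ≥ 141 − 4, so c ≤ 189 − 137 = 52.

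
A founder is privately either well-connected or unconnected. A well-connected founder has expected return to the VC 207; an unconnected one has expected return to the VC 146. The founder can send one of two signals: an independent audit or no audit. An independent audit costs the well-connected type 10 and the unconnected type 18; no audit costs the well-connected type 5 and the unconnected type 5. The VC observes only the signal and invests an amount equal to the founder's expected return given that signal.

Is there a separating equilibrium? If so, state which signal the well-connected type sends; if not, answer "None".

None

Try well-connected → audit, unconnected → no audit:
  If types separate, audit earns payment 207 and no audit earns 146.
  Well-connected: audit gives 207 − 10 = 197; no audit gives 146 − 5 = 141. No deviation. ✓
  Unconnected: no audit gives 146 − 5 = 141; audit gives 207 − 18 = 189. Would deviate. ✗
Try well-connected → no audit, unconnected → audit:
  If types separate, no audit earns payment 207 and audit earns 146.
  Well-connected: no audit gives 207 − 5 = 202; audit gives 146 − 10 = 136. No deviation. ✓
  Unconnected: audit gives 146 − 18 = 128; no audit gives 207 − 5 = 202. Would deviate. ✗
Neither assignment is incentive-compatible.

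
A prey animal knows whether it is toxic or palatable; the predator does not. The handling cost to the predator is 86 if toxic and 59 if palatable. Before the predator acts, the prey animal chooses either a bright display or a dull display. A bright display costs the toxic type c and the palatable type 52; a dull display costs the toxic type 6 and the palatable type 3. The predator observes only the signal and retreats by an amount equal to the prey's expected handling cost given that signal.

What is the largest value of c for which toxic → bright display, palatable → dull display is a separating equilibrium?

Under separation: bright display → toxic (pays 86); dull display → palatable (pays 59).
Palatable: 59 − 3 = 56 ≥ 86 − 52 = 34. Holds regardless of c. ✓
Toxic: 86 − c ≥ 59 − 6, so c ≤ 86 − 53 = 33.

33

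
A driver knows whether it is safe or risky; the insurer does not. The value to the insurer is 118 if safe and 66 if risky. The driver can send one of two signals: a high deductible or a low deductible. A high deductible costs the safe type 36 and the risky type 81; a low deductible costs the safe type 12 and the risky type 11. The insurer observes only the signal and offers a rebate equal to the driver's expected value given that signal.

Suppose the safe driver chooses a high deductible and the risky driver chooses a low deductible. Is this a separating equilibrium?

Yes

Under separation the insurer infers type exactly: high deductible → safe (pays 118), low deductible → risky (pays 66).
Safe: high deductible gives 118 − 36 = 82; low deductible gives 66 − 12 = 54. No deviation. ✓
Risky: low deductible gives 66 − 11 = 55; high deductible gives 118 − 81 = 37. No deviation. ✓
Neither type gains from mimicking the other.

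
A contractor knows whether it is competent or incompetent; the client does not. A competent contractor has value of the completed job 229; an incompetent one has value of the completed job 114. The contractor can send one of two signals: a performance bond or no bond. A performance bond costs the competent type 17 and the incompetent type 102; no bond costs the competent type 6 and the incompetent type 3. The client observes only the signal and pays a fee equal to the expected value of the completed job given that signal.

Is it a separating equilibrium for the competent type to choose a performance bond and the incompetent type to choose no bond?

If types separate, bond earns payment 229 and no bond earns 114.
Competent: bond gives 229 − 17 = 212; no bond gives 114 − 6 = 108. No deviation. ✓
Incompetent: no bond gives 114 − 3 = 111; bond gives 229 − 102 = 127. Would deviate. ✗

No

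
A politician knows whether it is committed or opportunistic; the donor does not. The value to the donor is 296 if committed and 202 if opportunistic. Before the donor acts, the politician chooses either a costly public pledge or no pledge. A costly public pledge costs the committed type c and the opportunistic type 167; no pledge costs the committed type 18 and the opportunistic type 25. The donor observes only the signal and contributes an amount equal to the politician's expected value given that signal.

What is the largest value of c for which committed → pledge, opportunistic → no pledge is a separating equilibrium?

112

Under separation: pledge → committed (pays 296); no pledge → opportunistic (pays 202).
Opportunistic: 202 − 25 = 177 ≥ 296 − 167 = 129. Holds regardless of c. ✓
Committed: 296 − c ≥ 202 − 18, so c ≤ 296 − 184 = 112.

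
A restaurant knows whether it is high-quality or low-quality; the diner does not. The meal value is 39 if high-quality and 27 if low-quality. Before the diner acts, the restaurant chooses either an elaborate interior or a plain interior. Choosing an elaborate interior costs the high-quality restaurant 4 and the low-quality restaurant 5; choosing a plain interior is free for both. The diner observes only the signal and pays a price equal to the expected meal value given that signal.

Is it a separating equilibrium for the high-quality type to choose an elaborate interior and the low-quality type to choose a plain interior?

No

Under separation the diner infers type exactly: elaborate interior → high-quality (pays 39), plain interior → low-quality (pays 27).
High-quality: elaborate interior gives 39 − 4 = 35; plain interior gives 27 − 0 = 27. No deviation. ✓
Low-quality: plain interior gives 27 − 0 = 27; elaborate interior gives 39 − 5 = 34. Would deviate. ✗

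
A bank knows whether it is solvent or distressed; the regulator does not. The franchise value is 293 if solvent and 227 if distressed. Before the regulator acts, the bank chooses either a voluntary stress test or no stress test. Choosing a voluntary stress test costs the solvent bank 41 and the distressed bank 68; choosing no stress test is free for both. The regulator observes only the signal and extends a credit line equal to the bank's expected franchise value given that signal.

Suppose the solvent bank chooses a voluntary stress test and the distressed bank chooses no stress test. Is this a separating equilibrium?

If types separate, stress test earns payment 293 and no stress test earns 227.
Solvent: stress test gives 293 − 41 = 252; no stress test gives 227 − 0 = 227. No deviation. ✓
Distressed: no stress test gives 227 − 0 = 227; stress test gives 293 − 68 = 225. No deviation. ✓
Both incentive constraints hold.

Yes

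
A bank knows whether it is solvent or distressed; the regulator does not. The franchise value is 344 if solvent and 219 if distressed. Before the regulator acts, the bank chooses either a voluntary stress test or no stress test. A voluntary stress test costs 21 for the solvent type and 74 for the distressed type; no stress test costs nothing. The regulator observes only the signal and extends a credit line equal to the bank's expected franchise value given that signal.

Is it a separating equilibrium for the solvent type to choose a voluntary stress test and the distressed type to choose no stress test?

No

Under separation the regulator infers type exactly: stress test → solvent (pays 344), no stress test → distressed (pays 219).
Solvent: stress test gives 344 − 21 = 323; no stress test gives 219 − 0 = 219. No deviation. ✓
Distressed: no stress test gives 219 − 0 = 219; stress test gives 344 − 74 = 270. Would deviate. ✗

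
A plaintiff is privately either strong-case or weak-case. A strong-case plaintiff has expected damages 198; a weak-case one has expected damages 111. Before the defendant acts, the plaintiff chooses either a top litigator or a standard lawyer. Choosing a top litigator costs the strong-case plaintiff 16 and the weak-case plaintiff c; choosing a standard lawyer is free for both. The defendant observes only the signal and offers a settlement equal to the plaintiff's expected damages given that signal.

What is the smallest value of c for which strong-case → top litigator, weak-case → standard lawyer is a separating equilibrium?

Under separation: top litigator → strong-case (pays 198); standard lawyer → weak-case (pays 111).
Strong-case: 198 − 16 = 182 ≥ 111 − 0 = 111. Holds regardless of c. ✓
Weak-case: 111 − 0 ≥ 198 − c, so c ≥ 198 − 111 = 87.

87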